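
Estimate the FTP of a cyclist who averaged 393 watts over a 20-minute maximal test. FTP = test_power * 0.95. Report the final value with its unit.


FTP = 393 * 0.95 = 373.35 W

373.35 W


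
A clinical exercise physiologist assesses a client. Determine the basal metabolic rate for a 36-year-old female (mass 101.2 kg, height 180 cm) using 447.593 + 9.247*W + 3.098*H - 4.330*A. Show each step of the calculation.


BMR = 447.593 + 9.247*101.2 + 3.098*180 - 4.330*36
= 1785.15 kcal/day

1785.15 kcal/day


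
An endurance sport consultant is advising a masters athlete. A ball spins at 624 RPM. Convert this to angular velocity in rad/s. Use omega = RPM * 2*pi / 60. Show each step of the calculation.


omega = 624 * 2 * pi / 60
= 624 * 6.28318531 / 60
= 3920.708 / 60
= 65.345 rad/s

65.345 rad/s


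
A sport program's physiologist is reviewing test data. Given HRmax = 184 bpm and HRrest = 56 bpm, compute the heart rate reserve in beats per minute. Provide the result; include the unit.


Heart rate reserve = maximum HR minus resting HR
HRR = 184 - 56 = 128 bpm

128 bpm


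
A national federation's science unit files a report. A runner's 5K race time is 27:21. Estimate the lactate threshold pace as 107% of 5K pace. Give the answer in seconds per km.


Total race time = 27*60 + 21 = 1641 seconds
5K pace = 1641 / 5 = 328.2 sec/km
LT pace = 328.2 * 1.07 = 351.17 sec/km

351.17 s/km


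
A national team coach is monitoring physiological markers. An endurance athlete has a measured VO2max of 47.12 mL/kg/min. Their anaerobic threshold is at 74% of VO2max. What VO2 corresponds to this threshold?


Anaerobic threshold VO2 = VO2max * 74%
= 47.12 * 0.74
= 34.87 mL/kg/min

34.87 mL/kg/min


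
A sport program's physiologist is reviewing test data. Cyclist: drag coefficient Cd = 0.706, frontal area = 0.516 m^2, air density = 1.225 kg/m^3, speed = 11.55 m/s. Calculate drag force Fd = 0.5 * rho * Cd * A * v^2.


v^2 = 11.55^2 = 133.4025
Fd = 0.5 * 1.225 * 0.706 * 0.516 * 133.4025
= 29.766 N

29.766 N


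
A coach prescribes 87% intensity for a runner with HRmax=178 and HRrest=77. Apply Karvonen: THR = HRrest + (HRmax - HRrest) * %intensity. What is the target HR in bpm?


Heart rate reserve = 178 - 77 = 101
Intensity fraction = 87 / 100 = 0.87
THR = 77 + 101 * 0.87 = 164.87 bpm

164.87 bpm


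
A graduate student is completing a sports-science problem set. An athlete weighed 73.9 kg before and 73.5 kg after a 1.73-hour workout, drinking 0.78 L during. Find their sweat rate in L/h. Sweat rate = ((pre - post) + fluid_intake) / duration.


Body mass change = 0.4 kg
Total sweat loss = 0.4 + 0.78 = 1.18 L
Rate = 1.18 / 1.73 = 0.682 L/h

0.682 L/h


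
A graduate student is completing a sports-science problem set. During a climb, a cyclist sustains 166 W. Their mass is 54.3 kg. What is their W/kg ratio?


Power-to-weight = 166 W / 54.3 kg
= 3.057 W/kg

3.057 W/kg


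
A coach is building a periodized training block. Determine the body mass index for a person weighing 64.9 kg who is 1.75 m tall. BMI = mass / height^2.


BMI = mass / height^2
= 64.9 / 1.75^2
= 64.9 / 3.0625
= 21.19 kg/m^2

21.19 kg/m^2


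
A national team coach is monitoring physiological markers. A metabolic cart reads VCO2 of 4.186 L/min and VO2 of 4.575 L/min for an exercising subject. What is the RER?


RER = VCO2 / VO2 = 4.186 / 4.575 = 0.915

0.915


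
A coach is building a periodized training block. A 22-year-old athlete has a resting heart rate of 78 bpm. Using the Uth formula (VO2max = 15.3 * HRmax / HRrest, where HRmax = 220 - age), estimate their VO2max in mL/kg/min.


HRmax = 220 - 22 = 198 bpm
Ratio = HRmax / HRrest = 198 / 78 = 2.5385
VO2max = 15.3 * 2.5385 = 38.84 mL/kg/min

38.84 mL/kg/min


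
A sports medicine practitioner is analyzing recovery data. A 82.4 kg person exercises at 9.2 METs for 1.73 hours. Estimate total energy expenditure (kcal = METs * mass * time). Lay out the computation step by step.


Energy = METs * mass(kg) * time(h)
= 9.2 * 82.4 * 1.73
= 1311.48 kcal

1311.48 kcal


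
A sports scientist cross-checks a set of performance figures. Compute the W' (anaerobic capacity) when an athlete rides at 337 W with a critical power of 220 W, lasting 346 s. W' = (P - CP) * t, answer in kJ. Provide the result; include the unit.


Above-CP power = 117 W
Duration = 346 s
W' = 117 * 346 = 40482 J
Convert: 40482 / 1000 = 40.482 kJ

40.482 kJ


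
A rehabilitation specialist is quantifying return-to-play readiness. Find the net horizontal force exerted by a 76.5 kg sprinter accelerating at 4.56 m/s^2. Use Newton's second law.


Newton's second law: F = m * a
F = 76.5 * 4.56 = 348.84 N

348.84 N


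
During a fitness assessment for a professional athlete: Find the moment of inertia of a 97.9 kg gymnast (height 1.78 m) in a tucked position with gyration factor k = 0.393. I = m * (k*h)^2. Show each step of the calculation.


Radius of gyration = 0.393 * 1.78 = 0.69954 m
I = 97.9 * 0.69954^2
= 97.9 * 0.489356
= 47.908 kg*m^2

47.908 kg*m^2


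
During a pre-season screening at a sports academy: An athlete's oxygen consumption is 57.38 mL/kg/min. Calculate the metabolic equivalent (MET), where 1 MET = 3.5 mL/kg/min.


MET = VO2 / 3.5
= 57.38 / 3.5
= 16.39 METs

16.39 METs


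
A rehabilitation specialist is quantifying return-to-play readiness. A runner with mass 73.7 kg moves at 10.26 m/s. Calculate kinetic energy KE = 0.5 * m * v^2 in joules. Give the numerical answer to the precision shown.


v^2 = 10.26^2 = 105.2676
KE = 0.5 * 73.7 * 105.2676
= 3879.11 J

3879.11 J


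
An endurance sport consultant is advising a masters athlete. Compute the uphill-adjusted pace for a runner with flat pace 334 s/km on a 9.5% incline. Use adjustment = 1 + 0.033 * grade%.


Adjustment factor = 1 + 0.033 * 9.5 = 1.3135
Grade-adjusted pace = 334 * 1.3135 = 438.71 s/km

438.71 s/km


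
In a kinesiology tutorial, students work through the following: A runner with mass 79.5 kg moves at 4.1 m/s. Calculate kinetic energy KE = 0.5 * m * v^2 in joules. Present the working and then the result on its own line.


v^2 = 4.1^2 = 16.81
KE = 0.5 * 79.5 * 16.81
= 668.2 J

668.2 J


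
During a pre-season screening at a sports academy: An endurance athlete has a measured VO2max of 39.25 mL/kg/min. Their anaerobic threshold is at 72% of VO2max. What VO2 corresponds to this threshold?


Anaerobic threshold VO2 = VO2max * 72%
= 39.25 * 0.72
= 28.26 mL/kg/min

28.26 mL/kg/min


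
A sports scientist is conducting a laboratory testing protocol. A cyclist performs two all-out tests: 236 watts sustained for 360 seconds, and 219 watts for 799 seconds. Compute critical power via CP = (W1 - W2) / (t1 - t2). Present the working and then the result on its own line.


W1 = P1 * t1 = 236 * 360 = 84960 J
W2 = P2 * t2 = 219 * 799 = 174981 J
CP = (84960 - 174981) / (360 - 799)
= 205.06 W

205.06 W


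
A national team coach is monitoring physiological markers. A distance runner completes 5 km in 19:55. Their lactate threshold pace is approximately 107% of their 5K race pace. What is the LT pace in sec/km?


Convert to seconds: 19 min 55 s = 1195 s
Pace per km = 1195 / 5 = 239.0 s/km
LT pace = 239.0 * 1.07 = 255.73 s/km

255.73 s/km


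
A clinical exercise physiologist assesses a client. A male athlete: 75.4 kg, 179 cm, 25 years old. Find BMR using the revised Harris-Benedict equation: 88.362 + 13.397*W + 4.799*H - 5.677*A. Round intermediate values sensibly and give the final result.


Intercept = 88.362
Weight contribution = 13.397 * 75.4 = 1010.1338
Height contribution = 4.799 * 179 = 859.021
Age contribution = 5.677 * 25 = 141.925
BMR = 88.362 + 1010.1338 + 859.021 - 141.925
= 1815.59 kcal/day

1815.59 kcal/day


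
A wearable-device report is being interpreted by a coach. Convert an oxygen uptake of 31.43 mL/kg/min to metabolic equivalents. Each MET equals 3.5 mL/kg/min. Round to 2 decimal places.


One MET = 3.5 mL/kg/min
Number of METs = 31.43 / 3.5
= 8.98 METs

8.98 METs


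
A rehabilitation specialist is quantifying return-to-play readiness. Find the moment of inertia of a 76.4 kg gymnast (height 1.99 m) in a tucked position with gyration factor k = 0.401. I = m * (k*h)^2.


Radius of gyration = 0.401 * 1.99 = 0.79799 m
I = 76.4 * 0.79799^2
= 76.4 * 0.636788
= 48.651 kg*m^2

48.651 kg*m^2


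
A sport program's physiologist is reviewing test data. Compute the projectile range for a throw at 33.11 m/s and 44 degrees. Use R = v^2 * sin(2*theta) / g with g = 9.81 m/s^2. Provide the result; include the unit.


Two times the angle = 88 degrees
sin(88) = 0.999391
R = 1096.2721 * 0.999391 / 9.81 = 111.682 m

111.682 m


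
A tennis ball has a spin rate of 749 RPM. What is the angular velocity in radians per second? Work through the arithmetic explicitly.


Convert RPM to rad/s: multiply by 2*pi and divide by 60
omega = 749 * 2 * pi / 60
= 78.435 rad/s

78.435 rad/s


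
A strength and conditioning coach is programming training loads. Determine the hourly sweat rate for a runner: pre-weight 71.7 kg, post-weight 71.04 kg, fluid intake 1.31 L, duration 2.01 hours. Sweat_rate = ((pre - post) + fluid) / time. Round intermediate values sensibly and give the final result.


Mass lost = 71.7 - 71.04 = 0.66 kg
Add fluid consumed: 0.66 + 1.31 = 1.97 L total sweat
Sweat rate = 1.97 / 2.01 = 0.98 L/h

0.98 L/h


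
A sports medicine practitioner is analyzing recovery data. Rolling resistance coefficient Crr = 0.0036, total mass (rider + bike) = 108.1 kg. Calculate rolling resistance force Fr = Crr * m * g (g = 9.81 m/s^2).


Fr = Crr * m * g
= 0.0036 * 108.1 * 9.81
= 3.818 N

3.818 N


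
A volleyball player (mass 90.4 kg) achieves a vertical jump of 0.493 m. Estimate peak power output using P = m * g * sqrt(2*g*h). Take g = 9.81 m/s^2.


2 * g * h = 2 * 9.81 * 0.493 = 9.67266
sqrt(9.67266) = 3.11009 m/s
P = 90.4 * 9.81 * 3.11009 = 2758.1 W

2758.1 W


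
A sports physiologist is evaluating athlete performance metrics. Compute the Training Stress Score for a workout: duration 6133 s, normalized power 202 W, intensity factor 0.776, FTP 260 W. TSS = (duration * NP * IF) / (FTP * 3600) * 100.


Product = 6133 * 202 * 0.776 = 961360.016
Base = 260 * 3600 = 936000
TSS = 961360.016 / 936000 * 100 = 102.71

102.71 TSS


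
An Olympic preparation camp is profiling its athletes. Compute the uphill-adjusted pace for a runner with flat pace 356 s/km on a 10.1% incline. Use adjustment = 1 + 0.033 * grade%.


Adjustment factor = 1 + 0.033 * 10.1 = 1.3333
Grade-adjusted pace = 356 * 1.3333 = 474.65 s/km

474.65 s/km


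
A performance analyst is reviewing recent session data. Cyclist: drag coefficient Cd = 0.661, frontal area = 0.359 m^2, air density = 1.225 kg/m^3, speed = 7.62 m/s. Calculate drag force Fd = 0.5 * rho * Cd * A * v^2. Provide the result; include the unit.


v^2 = 7.62^2 = 58.0644
Fd = 0.5 * 1.225 * 0.661 * 0.359 * 58.0644
= 8.439 N

8.439 N


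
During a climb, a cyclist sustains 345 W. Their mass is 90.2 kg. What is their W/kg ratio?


Power-to-weight = 345 W / 90.2 kg
= 3.825 W/kg

3.825 W/kg


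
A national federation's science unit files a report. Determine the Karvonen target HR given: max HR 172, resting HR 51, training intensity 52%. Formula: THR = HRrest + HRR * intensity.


HRR = HRmax - HRrest = 172 - 51 = 121
THR = 51 + 121 * 0.52
= 113.92 bpm

113.92 bpm


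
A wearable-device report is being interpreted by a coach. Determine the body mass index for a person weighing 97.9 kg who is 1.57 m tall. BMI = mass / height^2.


BMI = mass / height^2
= 97.9 / 1.57^2
= 97.9 / 2.4649
= 39.72 kg/m^2

39.72 kg/m^2


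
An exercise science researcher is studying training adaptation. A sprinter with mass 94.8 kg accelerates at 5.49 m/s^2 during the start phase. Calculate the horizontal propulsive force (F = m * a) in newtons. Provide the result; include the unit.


F = m * a
= 94.8 * 5.49
= 520.45 N

520.45 N


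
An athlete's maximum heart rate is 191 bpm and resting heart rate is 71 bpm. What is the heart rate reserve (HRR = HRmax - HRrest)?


HRR = HRmax - HRrest
= 191 - 71
= 120 bpm

120 bpm


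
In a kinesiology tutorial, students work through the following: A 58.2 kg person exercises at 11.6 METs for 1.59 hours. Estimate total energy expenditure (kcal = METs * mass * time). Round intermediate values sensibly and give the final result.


Energy = METs * mass(kg) * time(h)
= 11.6 * 58.2 * 1.59
= 1073.44 kcal

1073.44 kcal


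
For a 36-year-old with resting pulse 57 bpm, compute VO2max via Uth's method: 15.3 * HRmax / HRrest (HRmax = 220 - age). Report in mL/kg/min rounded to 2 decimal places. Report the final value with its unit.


Step 1: HRmax = 220 - 36 = 184 bpm
Step 2: Ratio = 184 / 57 = 3.2281
Step 3: VO2max = 15.3 * 3.2281 = 49.39 mL/kg/min

49.39 mL/kg/min


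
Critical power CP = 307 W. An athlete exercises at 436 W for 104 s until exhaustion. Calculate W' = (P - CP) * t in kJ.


P - CP = 436 - 307 = 129 W
W' = 129 * 104 = 13416 J
= 13416 / 1000 = 13.416 kJ

13.416 kJ


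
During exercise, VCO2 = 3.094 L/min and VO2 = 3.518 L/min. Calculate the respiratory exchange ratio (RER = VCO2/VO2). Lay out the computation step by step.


RER = VCO2 / VO2
= 3.094 / 3.518
= 0.8795

0.8795


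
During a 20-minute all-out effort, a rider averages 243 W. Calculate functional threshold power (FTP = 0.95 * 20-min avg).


FTP = 0.95 * 243
= 230.85 W

230.85 W


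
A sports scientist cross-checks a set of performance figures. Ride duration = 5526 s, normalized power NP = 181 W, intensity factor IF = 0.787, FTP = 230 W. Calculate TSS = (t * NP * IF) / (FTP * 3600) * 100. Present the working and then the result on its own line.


Numerator = 5526 * 181 * 0.787 = 787162.122
Denominator = 230 * 3600 = 828000
TSS = 787162.122 / 828000 * 100
= 95.07

95.07 TSS


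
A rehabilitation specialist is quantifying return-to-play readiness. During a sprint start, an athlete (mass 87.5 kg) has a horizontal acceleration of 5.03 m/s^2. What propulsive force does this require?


Propulsive force = mass * acceleration
= 87.5 kg * 5.03 m/s^2
= 440.13 N

440.13 N


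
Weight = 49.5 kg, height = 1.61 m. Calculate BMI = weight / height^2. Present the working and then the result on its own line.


height^2 = 1.61^2 = 2.5921
BMI = 49.5 / 2.5921 = 19.1 kg/m^2

19.1 kg/m^2


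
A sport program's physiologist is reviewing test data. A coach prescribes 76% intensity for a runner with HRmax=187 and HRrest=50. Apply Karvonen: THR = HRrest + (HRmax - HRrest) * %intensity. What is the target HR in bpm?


Heart rate reserve = 187 - 50 = 137
Intensity fraction = 76 / 100 = 0.76
THR = 50 + 137 * 0.76 = 154.12 bpm

154.12 bpm


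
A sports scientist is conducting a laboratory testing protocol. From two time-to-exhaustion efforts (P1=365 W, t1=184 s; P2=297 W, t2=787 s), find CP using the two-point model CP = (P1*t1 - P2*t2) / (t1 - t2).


Work in trial 1 = 67160 J
Work in trial 2 = 233739 J
Delta work = -166579 J
Delta time = -603 s
CP = -166579 / -603 = 276.25 W

276.25 W


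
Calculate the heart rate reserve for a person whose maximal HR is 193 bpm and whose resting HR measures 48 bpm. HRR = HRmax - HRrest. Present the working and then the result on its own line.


HRmax = 193 bpm
HRrest = 48 bpm
HRR = 193 - 48 = 145 bpm

145 bpm


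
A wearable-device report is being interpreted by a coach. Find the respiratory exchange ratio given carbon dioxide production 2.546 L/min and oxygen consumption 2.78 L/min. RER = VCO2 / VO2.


VCO2 = 2.546 L/min
VO2 = 2.78 L/min
RER = 2.546 / 2.78 = 0.9158

0.9158


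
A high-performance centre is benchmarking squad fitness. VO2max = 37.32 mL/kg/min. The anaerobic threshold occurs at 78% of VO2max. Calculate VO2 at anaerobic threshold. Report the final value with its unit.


AT fraction = 78 / 100 = 0.78
AT VO2 = 37.32 * 0.78
= 29.11 mL/kg/min

29.11 mL/kg/min


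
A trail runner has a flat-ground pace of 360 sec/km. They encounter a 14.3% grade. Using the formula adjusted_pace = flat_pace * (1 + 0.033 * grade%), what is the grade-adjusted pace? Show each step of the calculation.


Grade factor = 1 + 0.033 * 14.3 = 1.4719
Adjusted = 360 * 1.4719 = 529.88 sec/km

529.88 s/km


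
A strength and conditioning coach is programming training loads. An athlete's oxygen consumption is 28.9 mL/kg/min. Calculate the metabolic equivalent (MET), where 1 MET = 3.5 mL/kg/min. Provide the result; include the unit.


MET = VO2 / 3.5
= 28.9 / 3.5
= 8.26 METs

8.26 METs


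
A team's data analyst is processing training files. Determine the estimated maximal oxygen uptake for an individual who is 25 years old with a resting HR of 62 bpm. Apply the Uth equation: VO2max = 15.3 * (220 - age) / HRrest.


HRmax = 220 - 25 = 195
VO2max = 15.3 * (195 / 62)
= 15.3 * 3.1452
= 48.12 mL/kg/min

48.12 mL/kg/min


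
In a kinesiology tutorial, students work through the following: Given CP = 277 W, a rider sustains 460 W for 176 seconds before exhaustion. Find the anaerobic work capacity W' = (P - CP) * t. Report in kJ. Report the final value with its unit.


Excess power = 460 - 277 = 183 W
Work above CP = 183 * 176 = 32208 J
W' = 32.208 kJ

32.208 kJ


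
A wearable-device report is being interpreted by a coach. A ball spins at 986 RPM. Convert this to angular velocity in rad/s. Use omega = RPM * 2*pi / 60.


omega = 986 * 2 * pi / 60
= 986 * 6.28318531 / 60
= 6195.221 / 60
= 103.254 rad/s

103.254 rad/s


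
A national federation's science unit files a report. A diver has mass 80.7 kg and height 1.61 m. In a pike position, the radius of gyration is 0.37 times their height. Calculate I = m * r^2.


r = 0.37 * 1.61 = 0.5957 m
I = m * r^2 = 80.7 * 0.354858 = 28.637 kg*m^2

28.637 kg*m^2


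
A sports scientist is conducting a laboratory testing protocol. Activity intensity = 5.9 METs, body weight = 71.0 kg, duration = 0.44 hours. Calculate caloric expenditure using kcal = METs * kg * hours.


kcal = 5.9 * 71.0 * 0.44
= 418.9 * 0.44
= 184.32 kcal

184.32 kcal


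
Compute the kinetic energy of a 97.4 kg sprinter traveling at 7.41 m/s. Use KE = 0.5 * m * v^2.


Velocity squared = 54.9081
KE = 0.5 * 97.4 * 54.9081 = 2674.02 J

2674.02 J


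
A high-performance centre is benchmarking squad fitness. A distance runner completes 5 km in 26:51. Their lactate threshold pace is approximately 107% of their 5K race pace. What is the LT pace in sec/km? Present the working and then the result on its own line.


Convert to seconds: 26 min 51 s = 1611 s
Pace per km = 1611 / 5 = 322.2 s/km
LT pace = 322.2 * 1.07 = 344.75 s/km

344.75 s/km


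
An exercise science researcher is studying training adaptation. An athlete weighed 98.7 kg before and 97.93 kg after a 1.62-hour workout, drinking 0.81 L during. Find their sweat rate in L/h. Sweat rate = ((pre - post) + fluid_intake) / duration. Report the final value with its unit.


Body mass change = 0.77 kg
Total sweat loss = 0.77 + 0.81 = 1.58 L
Rate = 1.58 / 1.62 = 0.975 L/h

0.975 L/h


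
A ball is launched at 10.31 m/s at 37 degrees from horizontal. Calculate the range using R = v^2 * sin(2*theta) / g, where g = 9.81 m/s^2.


sin(2 * 37) = sin(74) = 0.961262
v^2 = 10.31^2 = 106.2961
R = 106.2961 * 0.961262 / 9.81
= 10.416 m

10.416 m


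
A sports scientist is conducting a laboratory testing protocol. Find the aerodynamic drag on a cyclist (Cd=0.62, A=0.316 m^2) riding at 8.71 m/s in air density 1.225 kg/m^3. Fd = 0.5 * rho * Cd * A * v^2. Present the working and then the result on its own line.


Fd = 0.5 * 1.225 * 0.62 * 0.316 * 8.71^2
= 0.5 * 1.225 * 0.62 * 0.316 * 75.8641
= 9.104 N

9.104 N


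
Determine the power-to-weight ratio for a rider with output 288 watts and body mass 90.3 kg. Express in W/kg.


P/W = 288 / 90.3 = 3.189 W/kg

3.189 W/kg


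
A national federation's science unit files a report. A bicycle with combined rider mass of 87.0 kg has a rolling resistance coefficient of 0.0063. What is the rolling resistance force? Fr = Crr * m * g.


Fr = 0.0063 * 87.0 * 9.81
= 0.5481 * 9.81
= 5.377 N

5.377 N


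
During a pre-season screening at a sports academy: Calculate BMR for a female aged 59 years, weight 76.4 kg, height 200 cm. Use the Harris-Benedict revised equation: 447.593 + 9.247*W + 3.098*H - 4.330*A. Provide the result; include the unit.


Substituting values:
W term = 9.247 * 76.4 = 706.4708
H term = 3.098 * 200 = 619.6
A term = 4.330 * 59 = 255.47
BMR = 1518.19 kcal/day

1518.19 kcal/day


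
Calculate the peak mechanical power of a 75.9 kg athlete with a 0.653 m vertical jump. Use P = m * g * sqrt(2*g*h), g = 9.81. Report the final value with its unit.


First, sqrt(2gh) = sqrt(2 * 9.81 * 0.653)
= sqrt(12.81186) = 3.579366 m/s
Power = 75.9 * 9.81 * 3.579366 = 2665.12 W

2665.12 W


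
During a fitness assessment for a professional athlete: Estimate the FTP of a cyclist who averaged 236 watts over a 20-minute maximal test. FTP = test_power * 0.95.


FTP = 236 * 0.95 = 224.2 W

224.2 W


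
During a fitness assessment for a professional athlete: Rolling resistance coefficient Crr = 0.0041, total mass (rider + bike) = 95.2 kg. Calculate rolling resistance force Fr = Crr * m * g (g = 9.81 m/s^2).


Fr = Crr * m * g
= 0.0041 * 95.2 * 9.81
= 3.829 N

3.829 N


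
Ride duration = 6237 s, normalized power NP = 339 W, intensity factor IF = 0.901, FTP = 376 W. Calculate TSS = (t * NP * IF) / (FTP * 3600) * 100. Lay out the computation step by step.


Numerator = 6237 * 339 * 0.901 = 1905023.043
Denominator = 376 * 3600 = 1353600
TSS = 1905023.043 / 1353600 * 100
= 140.74

140.74 TSS


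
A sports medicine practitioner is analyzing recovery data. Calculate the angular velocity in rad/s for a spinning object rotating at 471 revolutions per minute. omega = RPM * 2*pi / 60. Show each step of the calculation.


omega = RPM * 2*pi / 60
= 471 * 6.28318531 / 60
= 49.323 rad/s

49.323 rad/s


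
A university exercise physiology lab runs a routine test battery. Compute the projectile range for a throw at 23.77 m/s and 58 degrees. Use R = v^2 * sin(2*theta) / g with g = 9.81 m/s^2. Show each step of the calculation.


Two times the angle = 116 degrees
sin(116) = 0.898794
R = 565.0129 * 0.898794 / 9.81 = 51.767 m

51.767 m


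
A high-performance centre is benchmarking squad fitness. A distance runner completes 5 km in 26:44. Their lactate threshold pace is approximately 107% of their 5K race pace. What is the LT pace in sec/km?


Convert to seconds: 26 min 44 s = 1604 s
Pace per km = 1604 / 5 = 320.8 s/km
LT pace = 320.8 * 1.07 = 343.26 s/km

343.26 s/km


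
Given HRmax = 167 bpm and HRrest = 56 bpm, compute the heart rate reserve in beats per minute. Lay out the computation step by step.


Heart rate reserve = maximum HR minus resting HR
HRR = 167 - 56 = 111 bpm

111 bpm


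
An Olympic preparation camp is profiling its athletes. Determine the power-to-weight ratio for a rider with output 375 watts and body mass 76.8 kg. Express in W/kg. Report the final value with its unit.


P/W = 375 / 76.8 = 4.883 W/kg

4.883 W/kg


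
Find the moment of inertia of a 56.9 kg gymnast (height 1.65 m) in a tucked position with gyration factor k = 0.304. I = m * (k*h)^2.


Radius of gyration = 0.304 * 1.65 = 0.5016 m
I = 56.9 * 0.5016^2
= 56.9 * 0.251603
= 14.316 kg*m^2

14.316 kg*m^2


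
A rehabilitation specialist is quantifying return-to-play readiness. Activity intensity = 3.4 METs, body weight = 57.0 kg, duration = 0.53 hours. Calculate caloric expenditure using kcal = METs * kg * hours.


kcal = 3.4 * 57.0 * 0.53
= 193.8 * 0.53
= 102.71 kcal

102.71 kcal


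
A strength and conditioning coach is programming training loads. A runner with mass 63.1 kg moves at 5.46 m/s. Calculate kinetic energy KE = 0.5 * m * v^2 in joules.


v^2 = 5.46^2 = 29.8116
KE = 0.5 * 63.1 * 29.8116
= 940.56 J

940.56 J


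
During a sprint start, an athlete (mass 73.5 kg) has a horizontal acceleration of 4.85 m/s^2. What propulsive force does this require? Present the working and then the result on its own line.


Propulsive force = mass * acceleration
= 73.5 kg * 4.85 m/s^2
= 356.48 N

356.48 N


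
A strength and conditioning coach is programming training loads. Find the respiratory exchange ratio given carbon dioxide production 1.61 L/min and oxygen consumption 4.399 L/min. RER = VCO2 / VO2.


VCO2 = 1.61 L/min
VO2 = 4.399 L/min
RER = 1.61 / 4.399 = 0.366

0.366


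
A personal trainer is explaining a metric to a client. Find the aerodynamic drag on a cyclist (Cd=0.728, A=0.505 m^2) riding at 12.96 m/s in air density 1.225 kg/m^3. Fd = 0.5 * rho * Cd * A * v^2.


Fd = 0.5 * 1.225 * 0.728 * 0.505 * 12.96^2
= 0.5 * 1.225 * 0.728 * 0.505 * 167.9616
= 37.822 N

37.822 N


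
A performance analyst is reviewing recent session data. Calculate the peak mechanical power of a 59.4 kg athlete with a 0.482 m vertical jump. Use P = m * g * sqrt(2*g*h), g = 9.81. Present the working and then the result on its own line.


First, sqrt(2gh) = sqrt(2 * 9.81 * 0.482)
= sqrt(9.45684) = 3.075198 m/s
Power = 59.4 * 9.81 * 3.075198 = 1791.96 W

1791.96 W


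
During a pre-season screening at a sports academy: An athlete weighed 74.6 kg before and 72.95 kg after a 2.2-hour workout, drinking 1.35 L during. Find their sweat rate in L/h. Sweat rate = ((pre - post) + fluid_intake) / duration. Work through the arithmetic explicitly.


Body mass change = 1.65 kg
Total sweat loss = 1.65 + 1.35 = 3.0 L
Rate = 3.0 / 2.2 = 1.364 L/h

1.364 L/h


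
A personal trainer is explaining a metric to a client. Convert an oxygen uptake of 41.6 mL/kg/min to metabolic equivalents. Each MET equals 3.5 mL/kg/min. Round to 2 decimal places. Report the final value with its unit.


One MET = 3.5 mL/kg/min
Number of METs = 41.6 / 3.5
= 11.89 METs

11.89 METs


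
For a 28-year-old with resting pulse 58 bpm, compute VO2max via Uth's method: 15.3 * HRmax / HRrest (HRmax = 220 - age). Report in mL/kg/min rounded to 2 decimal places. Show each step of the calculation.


Step 1: HRmax = 220 - 28 = 192 bpm
Step 2: Ratio = 192 / 58 = 3.3103
Step 3: VO2max = 15.3 * 3.3103 = 50.65 mL/kg/min

50.65 mL/kg/min


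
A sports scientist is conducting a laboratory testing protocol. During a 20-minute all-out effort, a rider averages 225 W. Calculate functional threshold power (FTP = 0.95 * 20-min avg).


FTP = 0.95 * 225
= 213.75 W

213.75 W


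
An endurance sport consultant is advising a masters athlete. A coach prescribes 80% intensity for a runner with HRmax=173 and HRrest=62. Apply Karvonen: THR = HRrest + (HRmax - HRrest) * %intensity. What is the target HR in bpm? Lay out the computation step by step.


Heart rate reserve = 173 - 62 = 111
Intensity fraction = 80 / 100 = 0.8
THR = 62 + 111 * 0.8 = 150.8 bpm

150.8 bpm


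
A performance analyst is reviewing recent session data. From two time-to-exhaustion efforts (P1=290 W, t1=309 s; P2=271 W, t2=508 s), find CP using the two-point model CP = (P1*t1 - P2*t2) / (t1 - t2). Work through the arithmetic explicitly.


Work in trial 1 = 89610 J
Work in trial 2 = 137668 J
Delta work = -48058 J
Delta time = -199 s
CP = -48058 / -199 = 241.5 W

241.5 W


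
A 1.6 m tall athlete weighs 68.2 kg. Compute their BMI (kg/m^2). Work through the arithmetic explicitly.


height^2 = 2.56 m^2
BMI = 68.2 / 2.56 = 26.64 kg/m^2

26.64 kg/m^2


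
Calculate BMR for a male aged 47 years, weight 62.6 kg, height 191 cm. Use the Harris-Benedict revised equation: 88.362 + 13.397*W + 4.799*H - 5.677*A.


Substituting values:
W term = 13.397 * 62.6 = 838.6522
H term = 4.799 * 191 = 916.609
A term = 5.677 * 47 = 266.819
BMR = 1576.8 kcal/day

1576.8 kcal/day


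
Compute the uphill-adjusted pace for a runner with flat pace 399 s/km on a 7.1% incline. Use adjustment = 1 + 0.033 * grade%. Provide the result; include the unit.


Adjustment factor = 1 + 0.033 * 7.1 = 1.2343
Grade-adjusted pace = 399 * 1.2343 = 492.49 s/km

492.49 s/km


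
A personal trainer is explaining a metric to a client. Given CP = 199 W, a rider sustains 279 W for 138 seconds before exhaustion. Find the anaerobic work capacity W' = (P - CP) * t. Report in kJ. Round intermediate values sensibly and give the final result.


Excess power = 279 - 199 = 80 W
Work above CP = 80 * 138 = 11040 J
W' = 11.04 kJ

11.04 kJ


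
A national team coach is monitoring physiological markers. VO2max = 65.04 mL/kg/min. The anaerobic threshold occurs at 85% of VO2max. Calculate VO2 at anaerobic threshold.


AT fraction = 85 / 100 = 0.85
AT VO2 = 65.04 * 0.85
= 55.28 mL/kg/min

55.28 mL/kg/min


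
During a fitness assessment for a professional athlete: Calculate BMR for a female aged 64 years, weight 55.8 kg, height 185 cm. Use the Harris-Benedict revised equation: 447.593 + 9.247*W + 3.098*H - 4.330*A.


Substituting values:
W term = 9.247 * 55.8 = 515.9826
H term = 3.098 * 185 = 573.13
A term = 4.330 * 64 = 277.12
BMR = 1259.59 kcal/day

1259.59 kcal/day


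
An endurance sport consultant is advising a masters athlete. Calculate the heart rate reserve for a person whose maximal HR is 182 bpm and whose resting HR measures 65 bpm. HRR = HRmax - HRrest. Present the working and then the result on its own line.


HRmax = 182 bpm
HRrest = 65 bpm
HRR = 182 - 65 = 117 bpm

117 bpm


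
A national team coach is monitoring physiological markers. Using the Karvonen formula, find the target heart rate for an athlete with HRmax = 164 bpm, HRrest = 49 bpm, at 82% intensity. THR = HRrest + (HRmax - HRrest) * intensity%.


HRR = 164 - 49 = 115
THR = 49 + 115 * 0.82
= 49 + 94.3
= 143.3 bpm

143.3 bpm


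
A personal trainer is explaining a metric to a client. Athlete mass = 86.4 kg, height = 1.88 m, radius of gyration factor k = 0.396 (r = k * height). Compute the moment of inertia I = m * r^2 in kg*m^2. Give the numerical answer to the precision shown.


r = k * height = 0.396 * 1.88 = 0.74448 m
r^2 = 0.74448^2 = 0.55425
I = 86.4 * 0.55425 = 47.887 kg*m^2

47.887 kg*m^2


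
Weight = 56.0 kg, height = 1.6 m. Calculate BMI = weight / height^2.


height^2 = 1.6^2 = 2.56
BMI = 56.0 / 2.56 = 21.88 kg/m^2

21.88 kg/m^2


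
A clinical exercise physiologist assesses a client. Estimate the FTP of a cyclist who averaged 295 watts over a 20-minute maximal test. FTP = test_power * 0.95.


FTP = 295 * 0.95 = 280.25 W

280.25 W


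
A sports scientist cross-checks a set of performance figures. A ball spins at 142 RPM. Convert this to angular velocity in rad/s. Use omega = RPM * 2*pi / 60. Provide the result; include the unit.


omega = 142 * 2 * pi / 60
= 142 * 6.28318531 / 60
= 892.212 / 60
= 14.87 rad/s

14.87 rad/s


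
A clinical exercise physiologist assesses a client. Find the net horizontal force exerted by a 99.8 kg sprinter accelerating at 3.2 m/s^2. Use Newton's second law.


Newton's second law: F = m * a
F = 99.8 * 3.2 = 319.36 N

319.36 N


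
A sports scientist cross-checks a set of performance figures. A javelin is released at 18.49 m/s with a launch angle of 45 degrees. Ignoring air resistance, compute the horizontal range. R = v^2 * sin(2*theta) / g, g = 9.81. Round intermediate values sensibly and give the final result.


Launch speed squared = 341.8801
sin(2 * 45 deg) = 1.0
Range = 341.8801 * 1.0 / 9.81
= 34.85 m

34.85 m


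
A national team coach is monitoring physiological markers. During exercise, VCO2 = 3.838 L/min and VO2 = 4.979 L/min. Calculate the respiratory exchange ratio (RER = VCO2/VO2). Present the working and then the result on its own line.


RER = VCO2 / VO2
= 3.838 / 4.979
= 0.7708

0.7708


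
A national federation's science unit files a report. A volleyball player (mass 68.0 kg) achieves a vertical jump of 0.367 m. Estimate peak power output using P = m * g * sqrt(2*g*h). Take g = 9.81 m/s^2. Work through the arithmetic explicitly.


2 * g * h = 2 * 9.81 * 0.367 = 7.20054
sqrt(7.20054) = 2.683382 m/s
P = 68.0 * 9.81 * 2.683382 = 1790.03 W

1790.03 W


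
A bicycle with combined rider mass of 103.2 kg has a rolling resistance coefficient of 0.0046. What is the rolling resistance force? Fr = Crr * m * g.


Fr = 0.0046 * 103.2 * 9.81
= 0.47472 * 9.81
= 4.657 N

4.657 N


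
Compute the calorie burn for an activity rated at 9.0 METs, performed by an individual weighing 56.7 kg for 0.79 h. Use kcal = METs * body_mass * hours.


Product of METs and mass = 9.0 * 56.7 = 510.3
Total kcal = 510.3 * 0.79 = 403.14 kcal

403.14 kcal


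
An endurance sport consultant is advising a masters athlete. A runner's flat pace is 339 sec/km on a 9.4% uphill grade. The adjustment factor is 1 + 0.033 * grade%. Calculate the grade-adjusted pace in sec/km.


Factor = 1 + 0.033 * 9.4 = 1.3102
Adjusted pace = 339 * 1.3102
= 444.16 sec/km

444.16 s/km


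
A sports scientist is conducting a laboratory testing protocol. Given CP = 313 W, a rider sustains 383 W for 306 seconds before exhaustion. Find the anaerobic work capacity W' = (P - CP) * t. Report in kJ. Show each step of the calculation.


Excess power = 383 - 313 = 70 W
Work above CP = 70 * 306 = 21420 J
W' = 21.42 kJ

21.42 kJ


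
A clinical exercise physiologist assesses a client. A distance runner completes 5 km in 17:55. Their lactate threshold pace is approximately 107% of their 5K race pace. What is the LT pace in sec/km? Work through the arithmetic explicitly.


Convert to seconds: 17 min 55 s = 1075 s
Pace per km = 1075 / 5 = 215.0 s/km
LT pace = 215.0 * 1.07 = 230.05 s/km

230.05 s/km


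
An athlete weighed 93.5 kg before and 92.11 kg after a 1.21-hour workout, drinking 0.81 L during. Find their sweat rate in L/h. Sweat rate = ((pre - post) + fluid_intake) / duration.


Body mass change = 1.39 kg
Total sweat loss = 1.39 + 0.81 = 2.2 L
Rate = 2.2 / 1.21 = 1.818 L/h

1.818 L/h


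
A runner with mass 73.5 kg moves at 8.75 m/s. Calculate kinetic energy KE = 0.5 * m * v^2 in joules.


v^2 = 8.75^2 = 76.5625
KE = 0.5 * 73.5 * 76.5625
= 2813.67 J

2813.67 J


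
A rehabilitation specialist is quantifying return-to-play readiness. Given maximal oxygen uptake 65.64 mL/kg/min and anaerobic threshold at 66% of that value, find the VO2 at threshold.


Percentage as decimal = 0.66
VO2 at AT = 65.64 * 0.66 = 43.32 mL/kg/min

43.32 mL/kg/min


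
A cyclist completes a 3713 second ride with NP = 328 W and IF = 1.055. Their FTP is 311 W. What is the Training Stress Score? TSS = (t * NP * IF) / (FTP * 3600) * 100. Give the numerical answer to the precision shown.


t * NP * IF = 3713 * 328 * 1.055 = 1284846.52
FTP * 3600 = 1119600
TSS = (1284846.52 / 1119600) * 100 = 114.76

114.76 TSS


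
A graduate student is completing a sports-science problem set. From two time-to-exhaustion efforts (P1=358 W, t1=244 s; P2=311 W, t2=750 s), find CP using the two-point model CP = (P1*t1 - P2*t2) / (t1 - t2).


Work in trial 1 = 87352 J
Work in trial 2 = 233250 J
Delta work = -145898 J
Delta time = -506 s
CP = -145898 / -506 = 288.34 W

288.34 W


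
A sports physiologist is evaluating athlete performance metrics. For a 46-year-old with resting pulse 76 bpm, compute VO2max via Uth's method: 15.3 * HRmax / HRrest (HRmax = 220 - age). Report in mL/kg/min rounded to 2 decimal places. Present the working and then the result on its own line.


Step 1: HRmax = 220 - 46 = 174 bpm
Step 2: Ratio = 174 / 76 = 2.2895
Step 3: VO2max = 15.3 * 2.2895 = 35.03 mL/kg/min

35.03 mL/kg/min


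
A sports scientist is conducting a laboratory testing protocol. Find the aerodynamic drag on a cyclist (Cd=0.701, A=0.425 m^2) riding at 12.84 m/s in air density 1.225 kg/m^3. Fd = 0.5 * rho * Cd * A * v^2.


Fd = 0.5 * 1.225 * 0.701 * 0.425 * 12.84^2
= 0.5 * 1.225 * 0.701 * 0.425 * 164.8656
= 30.085 N

30.085 N


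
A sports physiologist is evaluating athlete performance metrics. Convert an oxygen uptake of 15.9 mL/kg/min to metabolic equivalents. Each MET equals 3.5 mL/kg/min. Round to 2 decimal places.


One MET = 3.5 mL/kg/min
Number of METs = 15.9 / 3.5
= 4.54 METs

4.54 METs


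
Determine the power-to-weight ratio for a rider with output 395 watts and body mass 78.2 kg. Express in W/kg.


P/W = 395 / 78.2 = 5.051 W/kg

5.051 W/kg


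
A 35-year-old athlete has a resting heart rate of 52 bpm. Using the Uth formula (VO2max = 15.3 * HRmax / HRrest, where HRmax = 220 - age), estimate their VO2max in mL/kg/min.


HRmax = 220 - 35 = 185 bpm
Ratio = HRmax / HRrest = 185 / 52 = 3.5577
VO2max = 15.3 * 3.5577 = 54.43 mL/kg/min

54.43 mL/kg/min


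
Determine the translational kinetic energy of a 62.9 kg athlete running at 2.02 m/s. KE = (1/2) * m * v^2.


KE = 0.5 * m * v^2
= 0.5 * 62.9 * 2.02^2
= 0.5 * 62.9 * 4.0804
= 128.33 J

128.33 J


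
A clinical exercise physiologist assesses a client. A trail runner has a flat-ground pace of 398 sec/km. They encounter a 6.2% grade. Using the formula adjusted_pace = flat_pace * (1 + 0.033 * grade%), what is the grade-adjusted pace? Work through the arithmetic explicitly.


Grade factor = 1 + 0.033 * 6.2 = 1.2046
Adjusted = 398 * 1.2046 = 479.43 sec/km

479.43 s/km


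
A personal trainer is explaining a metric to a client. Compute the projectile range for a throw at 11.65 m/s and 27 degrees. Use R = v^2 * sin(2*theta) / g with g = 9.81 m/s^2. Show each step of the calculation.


Two times the angle = 54 degrees
sin(54) = 0.809017
R = 135.7225 * 0.809017 / 9.81 = 11.193 m

11.193 m


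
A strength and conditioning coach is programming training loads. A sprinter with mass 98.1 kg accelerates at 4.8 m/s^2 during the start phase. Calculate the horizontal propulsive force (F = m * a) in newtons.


F = m * a
= 98.1 * 4.8
= 470.88 N

470.88 N


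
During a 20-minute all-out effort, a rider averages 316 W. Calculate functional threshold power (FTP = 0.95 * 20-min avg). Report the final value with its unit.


FTP = 0.95 * 316
= 300.2 W

300.2 W


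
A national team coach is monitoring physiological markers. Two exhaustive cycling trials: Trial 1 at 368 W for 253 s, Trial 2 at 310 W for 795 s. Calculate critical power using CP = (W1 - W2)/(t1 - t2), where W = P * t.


W1 = 368 * 253 = 93104 J
W2 = 310 * 795 = 246450 J
CP = (93104 - 246450) / (253 - 795)
= -153346 / -542
= 282.93 W

282.93 W


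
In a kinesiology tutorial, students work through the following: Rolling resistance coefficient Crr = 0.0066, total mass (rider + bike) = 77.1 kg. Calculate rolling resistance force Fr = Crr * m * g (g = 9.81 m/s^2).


Fr = Crr * m * g
= 0.0066 * 77.1 * 9.81
= 4.992 N

4.992 N


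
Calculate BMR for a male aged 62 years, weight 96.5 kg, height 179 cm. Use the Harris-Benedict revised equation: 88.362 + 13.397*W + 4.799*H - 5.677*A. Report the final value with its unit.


Substituting values:
W term = 13.397 * 96.5 = 1292.8105
H term = 4.799 * 179 = 859.021
A term = 5.677 * 62 = 351.974
BMR = 1888.22 kcal/day

1888.22 kcal/day


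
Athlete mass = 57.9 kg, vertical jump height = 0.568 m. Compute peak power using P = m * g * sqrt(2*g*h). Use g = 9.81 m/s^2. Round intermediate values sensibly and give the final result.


sqrt(2 * 9.81 * 0.568) = sqrt(11.14416) = 3.338287 m/s
P = 57.9 * 9.81 * 3.338287
= 1896.14 W

1896.14 W


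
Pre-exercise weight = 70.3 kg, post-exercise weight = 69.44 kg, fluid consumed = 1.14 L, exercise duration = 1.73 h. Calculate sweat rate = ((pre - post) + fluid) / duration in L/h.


Weight loss = 70.3 - 69.44 = 0.86 kg (approx L)
Total sweat = 0.86 + 1.14 = 2.0 L
Sweat rate = 2.0 / 1.73 = 1.156 L/h

1.156 L/h


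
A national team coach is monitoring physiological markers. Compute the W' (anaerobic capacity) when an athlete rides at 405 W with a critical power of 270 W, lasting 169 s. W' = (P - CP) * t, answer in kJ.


Above-CP power = 135 W
Duration = 169 s
W' = 135 * 169 = 22815 J
Convert: 22815 / 1000 = 22.815 kJ

22.815 kJ
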